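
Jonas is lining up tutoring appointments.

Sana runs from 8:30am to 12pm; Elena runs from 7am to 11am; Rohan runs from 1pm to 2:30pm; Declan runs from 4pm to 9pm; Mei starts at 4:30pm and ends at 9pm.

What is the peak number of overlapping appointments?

2

Sort all start/end points and keep a running count:
7am start Elena → 1
8:30am start Sana → 2
11am end Elena → 1
12pm end Sana → 0
1pm start Rohan → 1
2:30pm end Rohan → 0
4pm start Declan → 1
4:30pm start Mei → 2
9pm end Declan → 1
9pm end Mei → 0
Peak is 2, at 8:30am (Elena, Sana).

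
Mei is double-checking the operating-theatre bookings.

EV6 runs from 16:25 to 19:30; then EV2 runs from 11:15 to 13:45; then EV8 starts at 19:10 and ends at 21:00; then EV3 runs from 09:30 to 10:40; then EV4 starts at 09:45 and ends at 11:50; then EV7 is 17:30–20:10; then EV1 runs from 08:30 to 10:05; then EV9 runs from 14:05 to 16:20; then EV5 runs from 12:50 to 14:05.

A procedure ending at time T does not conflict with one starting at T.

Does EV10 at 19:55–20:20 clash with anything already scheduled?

Yes — it overlaps EV7, EV8

EV1: ends 10:05 at or before EV10 starts 19:55 → clear.
EV3: ends 10:40 at or before EV10 starts 19:55 → clear.
EV4: ends 11:50 at or before EV10 starts 19:55 → clear.
EV2: ends 13:45 at or before EV10 starts 19:55 → clear.
EV5: ends 14:05 at or before EV10 starts 19:55 → clear.
EV9: ends 16:20 at or before EV10 starts 19:55 → clear.
EV6: ends 19:30 at or before EV10 starts 19:55 → clear.
EV7: starts 17:30 before EV10 ends 20:20, and ends 20:10 after EV10 starts 19:55 → overlap.
EV8: starts 19:10 before EV10 ends 20:20, and ends 21:00 after EV10 starts 19:55 → overlap.
EV10 overlaps EV7, EV8.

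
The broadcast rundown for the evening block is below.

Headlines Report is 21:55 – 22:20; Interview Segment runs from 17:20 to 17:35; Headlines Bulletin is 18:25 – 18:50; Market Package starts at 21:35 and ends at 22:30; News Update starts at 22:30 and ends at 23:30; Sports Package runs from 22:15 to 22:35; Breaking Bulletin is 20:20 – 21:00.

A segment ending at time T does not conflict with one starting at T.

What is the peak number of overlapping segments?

3

Walk through starts and ends in time order (an end at T is processed before a start at T):
17:20 start Interview Segment → 1
17:35 end Interview Segment → 0
18:25 start Headlines Bulletin → 1
18:50 end Headlines Bulletin → 0
20:20 start Breaking Bulletin → 1
21:00 end Breaking Bulletin → 0
21:35 start Market Package → 1
21:55 start Headlines Report → 2
22:15 start Sports Package → 3
22:20 end Headlines Report → 2
22:30 end Market Package → 1
22:30 start News Update → 2
22:35 end Sports Package → 1
23:30 end News Update → 0
Peak is 3, at 22:15 (Headlines Report, Market Package, Sports Package).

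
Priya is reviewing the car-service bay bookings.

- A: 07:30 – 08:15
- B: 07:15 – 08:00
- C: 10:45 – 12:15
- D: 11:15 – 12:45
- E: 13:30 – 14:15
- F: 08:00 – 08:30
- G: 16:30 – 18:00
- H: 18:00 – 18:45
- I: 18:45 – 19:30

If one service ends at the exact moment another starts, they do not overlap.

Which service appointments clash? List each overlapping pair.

Check each pair: they overlap iff neither finishes before the other starts.
Sorted by start: B, A, F, C, D, E, G, H, I.
A starts before B ends → B and A overlap.
F starts exactly when B ends (back-to-back, no overlap); B is clear from here.
F starts before A ends → A and F overlap.
C starts after A ends; A is clear from here.
C starts after F ends; F is clear from here.
D starts before C ends → C and D overlap.
E starts after C ends; C is clear from here.
E starts after D ends; D is clear from here.
G starts after E ends; E is clear from here.
H starts exactly when G ends (back-to-back, no overlap); G is clear from here.
I starts exactly when H ends (back-to-back, no overlap).

A & B, A & F, C & D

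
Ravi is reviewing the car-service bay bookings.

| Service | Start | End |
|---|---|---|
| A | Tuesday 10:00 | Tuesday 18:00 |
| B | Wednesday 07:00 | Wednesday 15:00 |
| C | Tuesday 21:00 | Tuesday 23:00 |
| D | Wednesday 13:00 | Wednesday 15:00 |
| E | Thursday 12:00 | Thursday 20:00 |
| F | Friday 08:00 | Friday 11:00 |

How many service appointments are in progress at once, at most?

2

Walk through starts and ends in time order (an end at T is processed before a start at T):
Tuesday 10:00 start A → 1
Tuesday 18:00 end A → 0
Tuesday 21:00 start C → 1
Tuesday 23:00 end C → 0
Wednesday 07:00 start B → 1
Wednesday 13:00 start D → 2
Wednesday 15:00 end B → 1
Wednesday 15:00 end D → 0
Thursday 12:00 start E → 1
Thursday 20:00 end E → 0
Friday 08:00 start F → 1
Friday 11:00 end F → 0
Peak is 2, at Wednesday 13:00 (B, D).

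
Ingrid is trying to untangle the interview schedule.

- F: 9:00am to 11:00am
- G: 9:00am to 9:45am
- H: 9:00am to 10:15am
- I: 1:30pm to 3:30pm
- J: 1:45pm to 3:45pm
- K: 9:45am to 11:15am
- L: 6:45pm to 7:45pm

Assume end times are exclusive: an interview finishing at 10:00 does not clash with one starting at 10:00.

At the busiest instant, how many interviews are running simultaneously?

Walk through starts and ends in time order (an end at T is processed before a start at T):
9:00am start F → 1
9:00am start G → 2
9:00am start H → 3
9:45am end G → 2
9:45am start K → 3
10:15am end H → 2
11:00am end F → 1
11:15am end K → 0
1:30pm start I → 1
1:45pm start J → 2
3:30pm end I → 1
3:45pm end J → 0
6:45pm start L → 1
7:45pm end L → 0
Peak is 3, at 9:00am (F, G, H).

3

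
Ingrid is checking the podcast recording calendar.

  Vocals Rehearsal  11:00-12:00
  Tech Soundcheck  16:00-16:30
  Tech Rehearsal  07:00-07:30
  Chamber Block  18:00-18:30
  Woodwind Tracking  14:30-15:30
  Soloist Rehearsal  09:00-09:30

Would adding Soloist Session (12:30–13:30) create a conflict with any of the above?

Tech Rehearsal: ends 07:30 at or before Soloist Session starts 12:30 → clear.
Soloist Rehearsal: ends 09:30 at or before Soloist Session starts 12:30 → clear.
Vocals Rehearsal: ends 12:00 at or before Soloist Session starts 12:30 → clear.
Woodwind Tracking: starts 14:30 at or after Soloist Session ends 13:30 → clear.
Tech Soundcheck: starts 16:00 at or after Soloist Session ends 13:30 → clear.
Chamber Block: starts 18:00 at or after Soloist Session ends 13:30 → clear.

No — it doesn't clash with anything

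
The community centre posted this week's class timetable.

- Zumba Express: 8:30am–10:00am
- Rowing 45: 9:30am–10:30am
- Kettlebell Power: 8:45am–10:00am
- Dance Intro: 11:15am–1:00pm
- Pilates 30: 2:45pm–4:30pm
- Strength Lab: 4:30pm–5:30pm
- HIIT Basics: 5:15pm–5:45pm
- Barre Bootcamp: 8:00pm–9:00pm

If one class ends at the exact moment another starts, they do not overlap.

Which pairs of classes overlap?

Sorted by start: Zumba Express, Kettlebell Power, Rowing 45, Dance Intro, Pilates 30, Strength Lab, HIIT Basics, Barre Bootcamp.
Kettlebell Power starts before Zumba Express ends → Zumba Express and Kettlebell Power overlap.
Rowing 45 starts before Zumba Express ends → Zumba Express and Rowing 45 overlap.
Dance Intro starts after Zumba Express ends — done with Zumba Express.
Rowing 45 starts before Kettlebell Power ends → Kettlebell Power and Rowing 45 overlap.
Dance Intro starts after Kettlebell Power ends — done with Kettlebell Power.
Dance Intro starts after Rowing 45 ends — done with Rowing 45.
Pilates 30 starts after Dance Intro ends — done with Dance Intro.
Strength Lab starts exactly when Pilates 30 ends (back-to-back, no overlap) — done with Pilates 30.
HIIT Basics starts before Strength Lab ends → Strength Lab and HIIT Basics overlap.
Barre Bootcamp starts after Strength Lab ends.
Barre Bootcamp starts after HIIT Basics ends.

HIIT Basics & Strength Lab, Kettlebell Power & Rowing 45, Kettlebell Power & Zumba Express, Rowing 45 & Zumba Express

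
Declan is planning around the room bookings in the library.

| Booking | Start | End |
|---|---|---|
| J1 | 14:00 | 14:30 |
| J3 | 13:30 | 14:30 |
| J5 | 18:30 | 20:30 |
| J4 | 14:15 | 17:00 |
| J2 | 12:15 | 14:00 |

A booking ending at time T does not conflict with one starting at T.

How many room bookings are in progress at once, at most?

Sort all start/end points and keep a running count:
12:15 start J2 → 1
13:30 start J3 → 2
14:00 end J2 → 1
14:00 start J1 → 2
14:15 start J4 → 3
14:30 end J1 → 2
14:30 end J3 → 1
17:00 end J4 → 0
18:30 start J5 → 1
20:30 end J5 → 0
Peak is 3, at 14:15 (J1, J3, J4).

3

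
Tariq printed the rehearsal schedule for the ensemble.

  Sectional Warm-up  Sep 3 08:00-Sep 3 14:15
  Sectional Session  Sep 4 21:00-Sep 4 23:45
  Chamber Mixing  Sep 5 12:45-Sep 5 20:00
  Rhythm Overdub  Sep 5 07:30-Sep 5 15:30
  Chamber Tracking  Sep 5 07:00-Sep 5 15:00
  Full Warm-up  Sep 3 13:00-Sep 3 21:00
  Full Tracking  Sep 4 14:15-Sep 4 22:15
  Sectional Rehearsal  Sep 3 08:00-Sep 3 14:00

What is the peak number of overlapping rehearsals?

Sort all start/end points and keep a running count:
Sep 3 08:00 start Sectional Rehearsal → 1
Sep 3 08:00 start Sectional Warm-up → 2
Sep 3 13:00 start Full Warm-up → 3
Sep 3 14:00 end Sectional Rehearsal → 2
Sep 3 14:15 end Sectional Warm-up → 1
Sep 3 21:00 end Full Warm-up → 0
Sep 4 14:15 start Full Tracking → 1
Sep 4 21:00 start Sectional Session → 2
Sep 4 22:15 end Full Tracking → 1
Sep 4 23:45 end Sectional Session → 0
Sep 5 07:00 start Chamber Tracking → 1
Sep 5 07:30 start Rhythm Overdub → 2
Sep 5 12:45 start Chamber Mixing → 3
Sep 5 15:00 end Chamber Tracking → 2
Sep 5 15:30 end Rhythm Overdub → 1
Sep 5 20:00 end Chamber Mixing → 0
Peak is 3, at Sep 3 13:00 (Full Warm-up, Sectional Rehearsal, Sectional Warm-up).

3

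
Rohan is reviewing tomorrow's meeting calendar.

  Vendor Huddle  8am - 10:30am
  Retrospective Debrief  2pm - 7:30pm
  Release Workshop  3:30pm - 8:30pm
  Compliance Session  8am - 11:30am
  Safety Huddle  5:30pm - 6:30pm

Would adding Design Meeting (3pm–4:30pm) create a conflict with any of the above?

Yes — it overlaps Release Workshop, Retrospective Debrief

Vendor Huddle: ends 10:30am at or before Design Meeting starts 3pm → clear.
Compliance Session: ends 11:30am at or before Design Meeting starts 3pm → clear.
Retrospective Debrief: starts 2pm before Design Meeting ends 4:30pm, and ends 7:30pm after Design Meeting starts 3pm → overlap.
Release Workshop: starts 3:30pm before Design Meeting ends 4:30pm, and ends 8:30pm after Design Meeting starts 3pm → overlap.
Safety Huddle: starts 5:30pm at or after Design Meeting ends 4:30pm → clear.
Design Meeting overlaps Retrospective Debrief, Release Workshop.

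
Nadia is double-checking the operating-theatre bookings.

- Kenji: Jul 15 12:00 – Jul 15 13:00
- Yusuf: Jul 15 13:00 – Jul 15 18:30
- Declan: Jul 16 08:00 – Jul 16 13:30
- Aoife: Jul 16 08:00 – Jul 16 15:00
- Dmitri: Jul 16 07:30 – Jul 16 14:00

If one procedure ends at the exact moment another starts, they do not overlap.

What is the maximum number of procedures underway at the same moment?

3

Sweep the timeline, counting +1 at each start and −1 at each end (ends before starts at a tie):
Jul 15 12:00 start Kenji → 1
Jul 15 13:00 end Kenji → 0
Jul 15 13:00 start Yusuf → 1
Jul 15 18:30 end Yusuf → 0
Jul 16 07:30 start Dmitri → 1
Jul 16 08:00 start Aoife → 2
Jul 16 08:00 start Declan → 3
Jul 16 13:30 end Declan → 2
Jul 16 14:00 end Dmitri → 1
Jul 16 15:00 end Aoife → 0
Peak is 3, at Jul 16 08:00 (Aoife, Declan, Dmitri).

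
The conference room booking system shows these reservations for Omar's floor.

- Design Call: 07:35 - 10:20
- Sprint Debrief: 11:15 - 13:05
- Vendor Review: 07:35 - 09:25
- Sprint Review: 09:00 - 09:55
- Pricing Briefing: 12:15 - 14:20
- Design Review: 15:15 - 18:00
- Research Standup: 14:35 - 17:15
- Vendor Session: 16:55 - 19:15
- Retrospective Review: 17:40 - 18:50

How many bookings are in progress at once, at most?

3

Walk through starts and ends in time order (an end at T is processed before a start at T):
07:35 start Design Call → 1
07:35 start Vendor Review → 2
09:00 start Sprint Review → 3
09:25 end Vendor Review → 2
09:55 end Sprint Review → 1
10:20 end Design Call → 0
11:15 start Sprint Debrief → 1
12:15 start Pricing Briefing → 2
13:05 end Sprint Debrief → 1
14:20 end Pricing Briefing → 0
14:35 start Research Standup → 1
15:15 start Design Review → 2
16:55 start Vendor Session → 3
17:15 end Research Standup → 2
17:40 start Retrospective Review → 3
18:00 end Design Review → 2
18:50 end Retrospective Review → 1
19:15 end Vendor Session → 0
Peak is 3, at 09:00 (Design Call, Sprint Review, Vendor Review).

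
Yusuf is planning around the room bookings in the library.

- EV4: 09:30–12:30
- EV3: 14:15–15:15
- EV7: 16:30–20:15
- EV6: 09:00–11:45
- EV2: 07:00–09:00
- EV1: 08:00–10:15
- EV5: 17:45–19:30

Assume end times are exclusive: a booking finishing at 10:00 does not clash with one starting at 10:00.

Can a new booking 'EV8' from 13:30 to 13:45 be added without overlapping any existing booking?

EV2: ends 09:00 at or before EV8 starts 13:30 → clear.
EV1: ends 10:15 at or before EV8 starts 13:30 → clear.
EV6: ends 11:45 at or before EV8 starts 13:30 → clear.
EV4: ends 12:30 at or before EV8 starts 13:30 → clear.
EV3: starts 14:15 at or after EV8 ends 13:45 → clear.
EV7: starts 16:30 at or after EV8 ends 13:45 → clear.
EV5: starts 17:45 at or after EV8 ends 13:45 → clear.

Yes — the slot is free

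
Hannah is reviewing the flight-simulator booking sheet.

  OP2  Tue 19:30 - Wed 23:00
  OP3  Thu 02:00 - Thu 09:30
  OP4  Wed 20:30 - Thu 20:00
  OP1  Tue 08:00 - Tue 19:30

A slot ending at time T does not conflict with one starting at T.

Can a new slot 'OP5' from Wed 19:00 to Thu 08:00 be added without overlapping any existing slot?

OP1: ends Tue 19:30 at or before OP5 starts Wed 19:00 → clear.
OP2: starts Tue 19:30 before OP5 ends Thu 08:00, and ends Wed 23:00 after OP5 starts Wed 19:00 → overlap.
OP4: starts Wed 20:30 before OP5 ends Thu 08:00, and ends Thu 20:00 after OP5 starts Wed 19:00 → overlap.
OP3: starts Thu 02:00 before OP5 ends Thu 08:00, and ends Thu 09:30 after OP5 starts Wed 19:00 → overlap.
OP5 overlaps OP2, OP3, OP4.

No — it overlaps OP2, OP3, OP4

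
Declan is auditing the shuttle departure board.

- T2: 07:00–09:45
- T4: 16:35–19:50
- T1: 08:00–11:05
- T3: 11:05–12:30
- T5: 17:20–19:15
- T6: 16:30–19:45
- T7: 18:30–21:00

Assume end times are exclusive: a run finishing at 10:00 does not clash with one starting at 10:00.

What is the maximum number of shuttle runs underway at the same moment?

Walk through starts and ends in time order (an end at T is processed before a start at T):
07:00 start T2 → 1
08:00 start T1 → 2
09:45 end T2 → 1
11:05 end T1 → 0
11:05 start T3 → 1
12:30 end T3 → 0
16:30 start T6 → 1
16:35 start T4 → 2
17:20 start T5 → 3
18:30 start T7 → 4
19:15 end T5 → 3
19:45 end T6 → 2
19:50 end T4 → 1
21:00 end T7 → 0
Peak is 4, at 18:30 (T4, T5, T6, T7).

4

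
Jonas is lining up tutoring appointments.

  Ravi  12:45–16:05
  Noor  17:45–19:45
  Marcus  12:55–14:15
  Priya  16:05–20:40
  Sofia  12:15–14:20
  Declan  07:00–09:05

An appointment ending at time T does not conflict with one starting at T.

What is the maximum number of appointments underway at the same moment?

3

Sort all start/end points and keep a running count:
07:00 start Declan → 1
09:05 end Declan → 0
12:15 start Sofia → 1
12:45 start Ravi → 2
12:55 start Marcus → 3
14:15 end Marcus → 2
14:20 end Sofia → 1
16:05 end Ravi → 0
16:05 start Priya → 1
17:45 start Noor → 2
19:45 end Noor → 1
20:40 end Priya → 0
Peak is 3, at 12:55 (Marcus, Ravi, Sofia).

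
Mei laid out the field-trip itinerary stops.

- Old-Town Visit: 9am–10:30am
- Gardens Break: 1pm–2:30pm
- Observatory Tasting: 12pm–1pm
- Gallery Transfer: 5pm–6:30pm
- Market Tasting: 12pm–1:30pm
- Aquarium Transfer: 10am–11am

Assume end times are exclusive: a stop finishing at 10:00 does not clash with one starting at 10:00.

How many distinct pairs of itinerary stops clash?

3

Two intervals overlap when each starts before the other ends.
Sorted by start: Old-Town Visit, Aquarium Transfer, Market Tasting, Observatory Tasting, Gardens Break, Gallery Transfer.
Aquarium Transfer starts before Old-Town Visit ends → Old-Town Visit and Aquarium Transfer overlap.
Market Tasting starts after Old-Town Visit ends — done with Old-Town Visit.
Market Tasting starts after Aquarium Transfer ends — done with Aquarium Transfer.
Observatory Tasting starts before Market Tasting ends → Market Tasting and Observatory Tasting overlap.
Gardens Break starts before Market Tasting ends → Market Tasting and Gardens Break overlap.
Gallery Transfer starts after Market Tasting ends.
Gardens Break starts exactly when Observatory Tasting ends (back-to-back, no overlap) — done with Observatory Tasting.
Gallery Transfer starts after Gardens Break ends.
Overlapping pairs: Aquarium Transfer & Old-Town Visit, Gardens Break & Market Tasting, Market Tasting & Observatory Tasting — 3 in total.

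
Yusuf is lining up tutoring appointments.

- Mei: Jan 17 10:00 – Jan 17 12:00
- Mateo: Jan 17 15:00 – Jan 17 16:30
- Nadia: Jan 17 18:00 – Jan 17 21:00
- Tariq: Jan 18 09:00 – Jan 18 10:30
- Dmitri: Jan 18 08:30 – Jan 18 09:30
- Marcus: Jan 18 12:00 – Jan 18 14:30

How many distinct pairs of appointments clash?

1

Sorted by start: Mei, Mateo, Nadia, Dmitri, Tariq, Marcus.
Mateo starts after Mei ends, so Mei has no further overlaps.
Nadia starts after Mateo ends, so Mateo has no further overlaps.
Dmitri starts after Nadia ends, so Nadia has no further overlaps.
Tariq starts before Dmitri ends → Dmitri and Tariq overlap.
Marcus starts after Dmitri ends.
Marcus starts after Tariq ends.
Overlapping pairs: Dmitri & Tariq — 1 in total.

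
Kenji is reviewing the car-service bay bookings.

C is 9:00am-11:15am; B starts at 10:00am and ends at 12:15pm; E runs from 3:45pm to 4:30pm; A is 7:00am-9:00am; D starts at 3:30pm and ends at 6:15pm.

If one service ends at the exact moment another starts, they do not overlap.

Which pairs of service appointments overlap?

Sorted by start: A, C, B, D, E.
C starts exactly when A ends (back-to-back, no overlap) — done with A.
B starts before C ends → C and B overlap.
D starts after C ends — done with C.
D starts after B ends — done with B.
E starts before D ends → D and E overlap.

B & C, D & E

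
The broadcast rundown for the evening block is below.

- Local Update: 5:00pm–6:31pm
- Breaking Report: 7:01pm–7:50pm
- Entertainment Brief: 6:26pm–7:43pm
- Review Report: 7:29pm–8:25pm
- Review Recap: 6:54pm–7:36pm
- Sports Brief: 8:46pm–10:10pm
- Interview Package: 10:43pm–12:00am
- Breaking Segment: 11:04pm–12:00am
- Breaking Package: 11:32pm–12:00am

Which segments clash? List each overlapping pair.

Two intervals overlap when each starts before the other ends.
Sorted by start: Local Update, Entertainment Brief, Review Recap, Breaking Report, Review Report, Sports Brief, Interview Package, Breaking Segment, Breaking Package.
Entertainment Brief starts before Local Update ends → Local Update and Entertainment Brief overlap.
Review Recap starts after Local Update ends, so nothing later overlaps Local Update either.
Review Recap starts before Entertainment Brief ends → Entertainment Brief and Review Recap overlap.
Breaking Report starts before Entertainment Brief ends → Entertainment Brief and Breaking Report overlap.
Review Report starts before Entertainment Brief ends → Entertainment Brief and Review Report overlap.
Sports Brief starts after Entertainment Brief ends, so nothing later overlaps Entertainment Brief either.
Breaking Report starts before Review Recap ends → Review Recap and Breaking Report overlap.
Review Report starts before Review Recap ends → Review Recap and Review Report overlap.
Sports Brief starts after Review Recap ends, so nothing later overlaps Review Recap either.
Review Report starts before Breaking Report ends → Breaking Report and Review Report overlap.
Sports Brief starts after Breaking Report ends, so nothing later overlaps Breaking Report either.
Sports Brief starts after Review Report ends, so nothing later overlaps Review Report either.
Interview Package starts after Sports Brief ends, so nothing later overlaps Sports Brief either.
Breaking Segment starts before Interview Package ends → Interview Package and Breaking Segment overlap.
Breaking Package starts before Interview Package ends → Interview Package and Breaking Package overlap.
Breaking Package starts before Breaking Segment ends → Breaking Segment and Breaking Package overlap.

Breaking Package & Breaking Segment, Breaking Package & Interview Package, Breaking Report & Entertainment Brief, Breaking Report & Review Recap, Breaking Report & Review Report, Breaking Segment & Interview Package, Entertainment Brief & Local Update, Entertainment Brief & Review Recap, Entertainment Brief & Review Report, Review Recap & Review Report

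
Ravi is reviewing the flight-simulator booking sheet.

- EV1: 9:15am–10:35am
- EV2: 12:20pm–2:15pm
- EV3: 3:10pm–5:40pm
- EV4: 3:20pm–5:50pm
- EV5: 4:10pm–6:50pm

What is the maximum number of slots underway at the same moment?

Walk through starts and ends in time order (an end at T is processed before a start at T):
9:15am start EV1 → 1
10:35am end EV1 → 0
12:20pm start EV2 → 1
2:15pm end EV2 → 0
3:10pm start EV3 → 1
3:20pm start EV4 → 2
4:10pm start EV5 → 3
5:40pm end EV3 → 2
5:50pm end EV4 → 1
6:50pm end EV5 → 0
Peak is 3, at 4:10pm (EV3, EV4, EV5).

3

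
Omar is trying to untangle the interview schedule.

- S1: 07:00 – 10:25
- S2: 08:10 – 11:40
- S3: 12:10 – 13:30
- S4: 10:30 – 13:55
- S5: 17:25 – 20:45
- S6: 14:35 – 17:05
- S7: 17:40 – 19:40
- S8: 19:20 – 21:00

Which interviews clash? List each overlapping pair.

Sorted by start: S1, S2, S4, S3, S6, S5, S7, S8.
S2 starts before S1 ends → S1 and S2 overlap.
S4 starts after S1 ends; S1 is clear from here.
S4 starts before S2 ends → S2 and S4 overlap.
S3 starts after S2 ends; S2 is clear from here.
S3 starts before S4 ends → S4 and S3 overlap.
S6 starts after S4 ends; S4 is clear from here.
S6 starts after S3 ends; S3 is clear from here.
S5 starts after S6 ends; S6 is clear from here.
S7 starts before S5 ends → S5 and S7 overlap.
S8 starts before S5 ends → S5 and S8 overlap.
S8 starts before S7 ends → S7 and S8 overlap.

S1 & S2, S2 & S4, S3 & S4, S5 & S7, S5 & S8, S7 & S8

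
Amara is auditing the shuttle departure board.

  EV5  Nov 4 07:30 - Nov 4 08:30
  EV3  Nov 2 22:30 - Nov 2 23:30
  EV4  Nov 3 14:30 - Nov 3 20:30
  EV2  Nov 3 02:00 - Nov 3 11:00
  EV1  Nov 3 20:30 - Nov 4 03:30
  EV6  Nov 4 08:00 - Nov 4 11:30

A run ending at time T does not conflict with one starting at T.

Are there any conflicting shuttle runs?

Two intervals overlap when each starts before the other ends.
Sorted by start: EV3, EV2, EV4, EV1, EV5, EV6.
EV2 starts after EV3 ends — done with EV3.
EV4 starts after EV2 ends — done with EV2.
EV1 starts exactly when EV4 ends (back-to-back, no overlap) — done with EV4.
EV5 starts after EV1 ends — done with EV1.
EV6 starts before EV5 ends → EV5 and EV6 overlap.
That's a conflict, so the schedule is not conflict-free.

Yes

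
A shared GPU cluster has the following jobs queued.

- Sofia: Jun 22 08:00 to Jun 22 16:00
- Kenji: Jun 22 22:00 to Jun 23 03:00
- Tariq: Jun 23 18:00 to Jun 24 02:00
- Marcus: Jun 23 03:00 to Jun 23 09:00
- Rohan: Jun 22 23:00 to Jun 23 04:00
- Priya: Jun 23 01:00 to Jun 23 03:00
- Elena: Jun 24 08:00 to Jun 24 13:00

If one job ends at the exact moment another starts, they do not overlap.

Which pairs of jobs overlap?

Sorted by start: Sofia, Kenji, Rohan, Priya, Marcus, Tariq, Elena.
Kenji starts after Sofia ends; Sofia is clear from here.
Rohan starts before Kenji ends → Kenji and Rohan overlap.
Priya starts before Kenji ends → Kenji and Priya overlap.
Marcus starts exactly when Kenji ends (back-to-back, no overlap); Kenji is clear from here.
Priya starts before Rohan ends → Rohan and Priya overlap.
Marcus starts before Rohan ends → Rohan and Marcus overlap.
Tariq starts after Rohan ends; Rohan is clear from here.
Marcus starts exactly when Priya ends (back-to-back, no overlap); Priya is clear from here.
Tariq starts after Marcus ends; Marcus is clear from here.
Elena starts after Tariq ends.

Kenji & Priya, Kenji & Rohan, Marcus & Rohan, Priya & Rohan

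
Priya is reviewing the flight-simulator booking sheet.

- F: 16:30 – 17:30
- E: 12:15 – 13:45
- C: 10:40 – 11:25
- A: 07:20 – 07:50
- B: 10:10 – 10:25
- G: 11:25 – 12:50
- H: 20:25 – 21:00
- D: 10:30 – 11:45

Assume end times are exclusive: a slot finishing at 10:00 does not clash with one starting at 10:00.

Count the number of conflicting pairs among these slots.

3

Sorted by start: A, B, D, C, G, E, F, H.
B starts after A ends; A is clear from here.
D starts after B ends; B is clear from here.
C starts before D ends → D and C overlap.
G starts before D ends → D and G overlap.
E starts after D ends; D is clear from here.
G starts exactly when C ends (back-to-back, no overlap); C is clear from here.
E starts before G ends → G and E overlap.
F starts after G ends; G is clear from here.
F starts after E ends; E is clear from here.
H starts after F ends.
Overlapping pairs: C & D, D & G, E & G — 3 in total.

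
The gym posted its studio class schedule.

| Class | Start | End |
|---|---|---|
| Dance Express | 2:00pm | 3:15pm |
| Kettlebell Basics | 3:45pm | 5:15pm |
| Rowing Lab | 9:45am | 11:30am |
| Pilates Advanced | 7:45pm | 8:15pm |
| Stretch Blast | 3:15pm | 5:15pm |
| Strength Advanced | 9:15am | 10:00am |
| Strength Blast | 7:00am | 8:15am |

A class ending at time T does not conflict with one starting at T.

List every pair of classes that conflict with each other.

Kettlebell Basics & Stretch Blast, Rowing Lab & Strength Advanced

Sorted by start: Strength Blast, Strength Advanced, Rowing Lab, Dance Express, Stretch Blast, Kettlebell Basics, Pilates Advanced.
Strength Advanced starts after Strength Blast ends; Strength Blast is clear from here.
Rowing Lab starts before Strength Advanced ends → Strength Advanced and Rowing Lab overlap.
Dance Express starts after Strength Advanced ends; Strength Advanced is clear from here.
Dance Express starts after Rowing Lab ends; Rowing Lab is clear from here.
Stretch Blast starts exactly when Dance Express ends (back-to-back, no overlap); Dance Express is clear from here.
Kettlebell Basics starts before Stretch Blast ends → Stretch Blast and Kettlebell Basics overlap.
Pilates Advanced starts after Stretch Blast ends.
Pilates Advanced starts after Kettlebell Basics ends.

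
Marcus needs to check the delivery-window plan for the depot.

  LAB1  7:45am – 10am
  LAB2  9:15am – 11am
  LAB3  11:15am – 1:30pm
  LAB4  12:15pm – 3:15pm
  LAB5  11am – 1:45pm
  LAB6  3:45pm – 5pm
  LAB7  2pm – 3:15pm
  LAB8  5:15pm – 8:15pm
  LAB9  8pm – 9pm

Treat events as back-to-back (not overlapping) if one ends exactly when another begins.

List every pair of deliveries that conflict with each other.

LAB1 & LAB2, LAB3 & LAB4, LAB3 & LAB5, LAB4 & LAB5, LAB4 & LAB7, LAB8 & LAB9

Sorted by start: LAB1, LAB2, LAB5, LAB3, LAB4, LAB7, LAB6, LAB8, LAB9.
LAB2 starts before LAB1 ends → LAB1 and LAB2 overlap.
LAB5 starts after LAB1 ends; LAB1 is clear from here.
LAB5 starts exactly when LAB2 ends (back-to-back, no overlap); LAB2 is clear from here.
LAB3 starts before LAB5 ends → LAB5 and LAB3 overlap.
LAB4 starts before LAB5 ends → LAB5 and LAB4 overlap.
LAB7 starts after LAB5 ends; LAB5 is clear from here.
LAB4 starts before LAB3 ends → LAB3 and LAB4 overlap.
LAB7 starts after LAB3 ends; LAB3 is clear from here.
LAB7 starts before LAB4 ends → LAB4 and LAB7 overlap.
LAB6 starts after LAB4 ends; LAB4 is clear from here.
LAB6 starts after LAB7 ends; LAB7 is clear from here.
LAB8 starts after LAB6 ends; LAB6 is clear from here.
LAB9 starts before LAB8 ends → LAB8 and LAB9 overlap.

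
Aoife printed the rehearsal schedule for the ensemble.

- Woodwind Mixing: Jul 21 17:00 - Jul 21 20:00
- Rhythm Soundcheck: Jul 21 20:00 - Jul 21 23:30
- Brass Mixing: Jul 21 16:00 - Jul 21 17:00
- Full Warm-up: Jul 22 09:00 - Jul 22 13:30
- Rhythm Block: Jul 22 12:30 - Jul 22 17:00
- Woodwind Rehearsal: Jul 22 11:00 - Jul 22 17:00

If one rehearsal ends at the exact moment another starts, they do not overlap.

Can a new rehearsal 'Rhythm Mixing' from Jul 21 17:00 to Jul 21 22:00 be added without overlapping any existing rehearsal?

No — it overlaps Rhythm Soundcheck, Woodwind Mixing

Brass Mixing: ends Jul 21 17:00 at or before Rhythm Mixing starts Jul 21 17:00 → clear.
Woodwind Mixing: starts Jul 21 17:00 before Rhythm Mixing ends Jul 21 22:00, and ends Jul 21 20:00 after Rhythm Mixing starts Jul 21 17:00 → overlap.
Rhythm Soundcheck: starts Jul 21 20:00 before Rhythm Mixing ends Jul 21 22:00, and ends Jul 21 23:30 after Rhythm Mixing starts Jul 21 17:00 → overlap.
Full Warm-up: starts Jul 22 09:00 at or after Rhythm Mixing ends Jul 21 22:00 → clear.
Woodwind Rehearsal: starts Jul 22 11:00 at or after Rhythm Mixing ends Jul 21 22:00 → clear.
Rhythm Block: starts Jul 22 12:30 at or after Rhythm Mixing ends Jul 21 22:00 → clear.
Rhythm Mixing overlaps Woodwind Mixing, Rhythm Soundcheck.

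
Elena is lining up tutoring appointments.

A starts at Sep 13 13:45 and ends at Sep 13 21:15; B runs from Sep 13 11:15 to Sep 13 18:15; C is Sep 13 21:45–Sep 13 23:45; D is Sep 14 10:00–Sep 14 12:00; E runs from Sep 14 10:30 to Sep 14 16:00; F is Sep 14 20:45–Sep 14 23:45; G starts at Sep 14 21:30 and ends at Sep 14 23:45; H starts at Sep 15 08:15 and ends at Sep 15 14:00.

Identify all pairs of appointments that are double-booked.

Sorted by start: B, A, C, D, E, F, G, H.
A starts before B ends → B and A overlap.
C starts after B ends; B is clear from here.
C starts after A ends; A is clear from here.
D starts after C ends; C is clear from here.
E starts before D ends → D and E overlap.
F starts after D ends; D is clear from here.
F starts after E ends; E is clear from here.
G starts before F ends → F and G overlap.
H starts after F ends.
H starts after G ends.

A & B, D & E, F & G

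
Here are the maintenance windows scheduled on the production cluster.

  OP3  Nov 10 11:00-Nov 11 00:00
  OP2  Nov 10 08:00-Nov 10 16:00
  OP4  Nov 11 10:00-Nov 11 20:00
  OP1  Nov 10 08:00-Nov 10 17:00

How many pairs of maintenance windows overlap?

3

Two intervals overlap when each starts before the other ends.
Sorted by start: OP1, OP2, OP3, OP4.
OP2 starts before OP1 ends → OP1 and OP2 overlap.
OP3 starts before OP1 ends → OP1 and OP3 overlap.
OP4 starts after OP1 ends.
OP3 starts before OP2 ends → OP2 and OP3 overlap.
OP4 starts after OP2 ends.
OP4 starts after OP3 ends.
Overlapping pairs: OP1 & OP2, OP1 & OP3, OP2 & OP3 — 3 in total.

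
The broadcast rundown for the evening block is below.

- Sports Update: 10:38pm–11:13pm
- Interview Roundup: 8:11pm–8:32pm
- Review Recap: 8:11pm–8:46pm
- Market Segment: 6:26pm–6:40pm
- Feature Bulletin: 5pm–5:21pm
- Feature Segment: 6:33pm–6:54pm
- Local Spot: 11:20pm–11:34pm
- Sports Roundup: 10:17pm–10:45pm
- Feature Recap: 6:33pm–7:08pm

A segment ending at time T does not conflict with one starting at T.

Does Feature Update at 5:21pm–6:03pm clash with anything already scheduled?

No — it doesn't clash with anything

Feature Bulletin: ends 5:21pm at or before Feature Update starts 5:21pm → clear.
Market Segment: starts 6:26pm at or after Feature Update ends 6:03pm → clear.
Feature Recap: starts 6:33pm at or after Feature Update ends 6:03pm → clear.
Feature Segment: starts 6:33pm at or after Feature Update ends 6:03pm → clear.
Interview Roundup: starts 8:11pm at or after Feature Update ends 6:03pm → clear.
Review Recap: starts 8:11pm at or after Feature Update ends 6:03pm → clear.
Sports Roundup: starts 10:17pm at or after Feature Update ends 6:03pm → clear.
Sports Update: starts 10:38pm at or after Feature Update ends 6:03pm → clear.
Local Spot: starts 11:20pm at or after Feature Update ends 6:03pm → clear.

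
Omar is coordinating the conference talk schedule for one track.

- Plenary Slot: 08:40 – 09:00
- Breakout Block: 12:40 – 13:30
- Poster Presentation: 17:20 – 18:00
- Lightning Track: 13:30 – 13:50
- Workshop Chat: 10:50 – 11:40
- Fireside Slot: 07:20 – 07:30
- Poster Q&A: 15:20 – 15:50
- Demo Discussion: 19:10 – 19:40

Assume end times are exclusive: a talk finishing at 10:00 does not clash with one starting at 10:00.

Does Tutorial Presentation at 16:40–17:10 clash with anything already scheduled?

Fireside Slot: ends 07:30 at or before Tutorial Presentation starts 16:40 → clear.
Plenary Slot: ends 09:00 at or before Tutorial Presentation starts 16:40 → clear.
Workshop Chat: ends 11:40 at or before Tutorial Presentation starts 16:40 → clear.
Breakout Block: ends 13:30 at or before Tutorial Presentation starts 16:40 → clear.
Lightning Track: ends 13:50 at or before Tutorial Presentation starts 16:40 → clear.
Poster Q&A: ends 15:50 at or before Tutorial Presentation starts 16:40 → clear.
Poster Presentation: starts 17:20 at or after Tutorial Presentation ends 17:10 → clear.
Demo Discussion: starts 19:10 at or after Tutorial Presentation ends 17:10 → clear.

No — it doesn't clash with anything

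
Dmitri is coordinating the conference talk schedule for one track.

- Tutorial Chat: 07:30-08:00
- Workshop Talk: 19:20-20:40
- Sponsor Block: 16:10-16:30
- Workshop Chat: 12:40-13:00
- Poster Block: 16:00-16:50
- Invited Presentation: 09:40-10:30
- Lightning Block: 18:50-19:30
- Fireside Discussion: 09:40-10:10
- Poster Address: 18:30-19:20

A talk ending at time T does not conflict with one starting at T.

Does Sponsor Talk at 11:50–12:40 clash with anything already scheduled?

Tutorial Chat: ends 08:00 at or before Sponsor Talk starts 11:50 → clear.
Fireside Discussion: ends 10:10 at or before Sponsor Talk starts 11:50 → clear.
Invited Presentation: ends 10:30 at or before Sponsor Talk starts 11:50 → clear.
Workshop Chat: starts 12:40 at or after Sponsor Talk ends 12:40 → clear.
Poster Block: starts 16:00 at or after Sponsor Talk ends 12:40 → clear.
Sponsor Block: starts 16:10 at or after Sponsor Talk ends 12:40 → clear.
Poster Address: starts 18:30 at or after Sponsor Talk ends 12:40 → clear.
Lightning Block: starts 18:50 at or after Sponsor Talk ends 12:40 → clear.
Workshop Talk: starts 19:20 at or after Sponsor Talk ends 12:40 → clear.

No — it doesn't clash with anything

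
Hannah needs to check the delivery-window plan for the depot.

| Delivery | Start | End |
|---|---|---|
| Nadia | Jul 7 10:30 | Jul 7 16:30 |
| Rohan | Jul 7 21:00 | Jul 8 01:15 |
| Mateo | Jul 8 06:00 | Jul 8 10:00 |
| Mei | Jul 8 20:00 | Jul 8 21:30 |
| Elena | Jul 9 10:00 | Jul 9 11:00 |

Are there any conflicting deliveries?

No

Sorted by start: Nadia, Rohan, Mateo, Mei, Elena.
Rohan starts after Nadia ends, so nothing later overlaps Nadia either.
Mateo starts after Rohan ends, so nothing later overlaps Rohan either.
Mei starts after Mateo ends, so nothing later overlaps Mateo either.
Elena starts after Mei ends.
Every pair is clear; the schedule has no overlaps.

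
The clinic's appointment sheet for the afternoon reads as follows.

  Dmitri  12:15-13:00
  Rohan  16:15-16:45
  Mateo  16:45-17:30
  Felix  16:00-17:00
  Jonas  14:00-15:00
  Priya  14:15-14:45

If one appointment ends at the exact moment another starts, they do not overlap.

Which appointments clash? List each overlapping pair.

Felix & Mateo, Felix & Rohan, Jonas & Priya

Two intervals overlap when each starts before the other ends.
Sorted by start: Dmitri, Jonas, Priya, Felix, Rohan, Mateo.
Jonas starts after Dmitri ends, so nothing later overlaps Dmitri either.
Priya starts before Jonas ends → Jonas and Priya overlap.
Felix starts after Jonas ends, so nothing later overlaps Jonas either.
Felix starts after Priya ends, so nothing later overlaps Priya either.
Rohan starts before Felix ends → Felix and Rohan overlap.
Mateo starts before Felix ends → Felix and Mateo overlap.
Mateo starts exactly when Rohan ends (back-to-back, no overlap).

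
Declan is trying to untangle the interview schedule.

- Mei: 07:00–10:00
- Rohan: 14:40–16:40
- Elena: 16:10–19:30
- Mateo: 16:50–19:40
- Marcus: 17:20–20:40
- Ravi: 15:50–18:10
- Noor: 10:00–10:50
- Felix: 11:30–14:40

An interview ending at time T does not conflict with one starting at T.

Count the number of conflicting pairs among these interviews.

Sorted by start: Mei, Noor, Felix, Rohan, Ravi, Elena, Mateo, Marcus.
Noor starts exactly when Mei ends (back-to-back, no overlap) — done with Mei.
Felix starts after Noor ends — done with Noor.
Rohan starts exactly when Felix ends (back-to-back, no overlap) — done with Felix.
Ravi starts before Rohan ends → Rohan and Ravi overlap.
Elena starts before Rohan ends → Rohan and Elena overlap.
Mateo starts after Rohan ends — done with Rohan.
Elena starts before Ravi ends → Ravi and Elena overlap.
Mateo starts before Ravi ends → Ravi and Mateo overlap.
Marcus starts before Ravi ends → Ravi and Marcus overlap.
Mateo starts before Elena ends → Elena and Mateo overlap.
Marcus starts before Elena ends → Elena and Marcus overlap.
Marcus starts before Mateo ends → Mateo and Marcus overlap.
Overlapping pairs: Elena & Marcus, Elena & Mateo, Elena & Ravi, Elena & Rohan, Marcus & Mateo, Marcus & Ravi, Mateo & Ravi, Ravi & Rohan — 8 in total.

8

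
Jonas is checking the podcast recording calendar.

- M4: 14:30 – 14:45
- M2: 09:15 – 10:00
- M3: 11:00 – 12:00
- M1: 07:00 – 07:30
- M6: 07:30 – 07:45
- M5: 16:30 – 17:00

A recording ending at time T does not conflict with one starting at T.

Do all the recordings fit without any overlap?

Sorted by start: M1, M6, M2, M3, M4, M5.
M6 starts exactly when M1 ends (back-to-back, no overlap) — done with M1.
M2 starts after M6 ends — done with M6.
M3 starts after M2 ends — done with M2.
M4 starts after M3 ends — done with M3.
M5 starts after M4 ends.
Every pair is clear; the schedule has no overlaps.

Yes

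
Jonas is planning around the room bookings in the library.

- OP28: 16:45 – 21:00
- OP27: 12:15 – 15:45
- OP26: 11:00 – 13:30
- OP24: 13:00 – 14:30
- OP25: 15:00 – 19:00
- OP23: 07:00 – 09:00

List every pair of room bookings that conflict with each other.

OP24 & OP26, OP24 & OP27, OP25 & OP27, OP25 & OP28, OP26 & OP27

Check each pair: they overlap iff neither finishes before the other starts.
Sorted by start: OP23, OP26, OP27, OP24, OP25, OP28.
OP26 starts after OP23 ends; OP23 is clear from here.
OP27 starts before OP26 ends → OP26 and OP27 overlap.
OP24 starts before OP26 ends → OP26 and OP24 overlap.
OP25 starts after OP26 ends; OP26 is clear from here.
OP24 starts before OP27 ends → OP27 and OP24 overlap.
OP25 starts before OP27 ends → OP27 and OP25 overlap.
OP28 starts after OP27 ends.
OP25 starts after OP24 ends; OP24 is clear from here.
OP28 starts before OP25 ends → OP25 and OP28 overlap.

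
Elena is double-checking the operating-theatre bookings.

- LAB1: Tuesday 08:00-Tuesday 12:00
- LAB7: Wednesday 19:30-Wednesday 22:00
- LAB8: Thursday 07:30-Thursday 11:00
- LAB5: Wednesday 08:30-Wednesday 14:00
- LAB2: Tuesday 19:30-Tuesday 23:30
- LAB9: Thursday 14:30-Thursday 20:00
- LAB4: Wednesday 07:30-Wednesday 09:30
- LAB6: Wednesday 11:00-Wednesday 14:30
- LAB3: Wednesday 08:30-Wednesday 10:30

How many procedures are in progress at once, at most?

Sweep the timeline, counting +1 at each start and −1 at each end (ends before starts at a tie):
Tuesday 08:00 start LAB1 → 1
Tuesday 12:00 end LAB1 → 0
Tuesday 19:30 start LAB2 → 1
Tuesday 23:30 end LAB2 → 0
Wednesday 07:30 start LAB4 → 1
Wednesday 08:30 start LAB3 → 2
Wednesday 08:30 start LAB5 → 3
Wednesday 09:30 end LAB4 → 2
Wednesday 10:30 end LAB3 → 1
Wednesday 11:00 start LAB6 → 2
Wednesday 14:00 end LAB5 → 1
Wednesday 14:30 end LAB6 → 0
Wednesday 19:30 start LAB7 → 1
Wednesday 22:00 end LAB7 → 0
Thursday 07:30 start LAB8 → 1
Thursday 11:00 end LAB8 → 0
Thursday 14:30 start LAB9 → 1
Thursday 20:00 end LAB9 → 0
Peak is 3, at Wednesday 08:30 (LAB3, LAB4, LAB5).

3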